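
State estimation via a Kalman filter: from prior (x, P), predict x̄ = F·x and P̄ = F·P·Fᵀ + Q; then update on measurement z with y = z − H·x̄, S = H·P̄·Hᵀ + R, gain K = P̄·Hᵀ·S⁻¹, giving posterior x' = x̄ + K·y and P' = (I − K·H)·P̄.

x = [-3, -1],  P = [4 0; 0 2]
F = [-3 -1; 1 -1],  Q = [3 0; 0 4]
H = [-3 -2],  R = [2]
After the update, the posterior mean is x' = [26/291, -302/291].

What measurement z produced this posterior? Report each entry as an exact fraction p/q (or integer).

z = [2]

x̄ = F·x = [10, -2]
P̄ = F·P·Fᵀ + Q = [41 -10; -10 10]
S = H·P̄·Hᵀ + R = [291]
K = P̄·Hᵀ·S⁻¹ = [-103/291; 10/291]
x' − x̄ = [-2884/291, 280/291] = K·y
y = (KᵀK)⁻¹·Kᵀ·(x' − x̄) = [28]
z = y + H·x̄ = [28] + [-26] = [2]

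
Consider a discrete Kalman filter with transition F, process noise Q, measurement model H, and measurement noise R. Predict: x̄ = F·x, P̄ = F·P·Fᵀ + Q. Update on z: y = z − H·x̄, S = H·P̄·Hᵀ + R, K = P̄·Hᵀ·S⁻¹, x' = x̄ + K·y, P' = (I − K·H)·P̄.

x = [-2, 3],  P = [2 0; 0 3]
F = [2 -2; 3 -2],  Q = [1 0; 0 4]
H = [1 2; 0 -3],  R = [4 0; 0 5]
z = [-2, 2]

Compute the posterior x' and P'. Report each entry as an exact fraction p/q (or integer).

x' = [-5086/3751, -2344/3751]
P' = [8148/3751 -900/3751; -900/3751 1370/3751]

x̄ = F·x = [-10, -12]
P̄ = F·P·Fᵀ + Q = [21 24; 24 34]
y = z − H·x̄ = [32, -34]
S = H·P̄·Hᵀ + R = [257 -276; -276 311]
K = P̄·Hᵀ·S⁻¹ = [1587/3751 540/3751; 460/3751 -822/3751]
x' = x̄ + K·y = [-5086/3751, -2344/3751]
P' = (I − K·H)·P̄ = [8148/3751 -900/3751; -900/3751 1370/3751]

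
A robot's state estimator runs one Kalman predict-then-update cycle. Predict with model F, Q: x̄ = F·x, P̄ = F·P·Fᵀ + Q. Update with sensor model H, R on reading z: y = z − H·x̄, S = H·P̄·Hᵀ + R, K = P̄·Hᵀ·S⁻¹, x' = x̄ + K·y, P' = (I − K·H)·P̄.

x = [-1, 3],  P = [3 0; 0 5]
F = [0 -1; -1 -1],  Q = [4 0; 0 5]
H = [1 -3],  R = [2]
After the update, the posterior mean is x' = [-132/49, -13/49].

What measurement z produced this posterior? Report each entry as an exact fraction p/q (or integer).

x̄ = F·x = [-3, -2]
P̄ = F·P·Fᵀ + Q = [9 5; 5 13]
S = H·P̄·Hᵀ + R = [98]
K = P̄·Hᵀ·S⁻¹ = [-3/49; -17/49]
x' − x̄ = [15/49, 85/49] = K·y
y = (KᵀK)⁻¹·Kᵀ·(x' − x̄) = [-5]
z = y + H·x̄ = [-5] + [3] = [-2]

z = [-2]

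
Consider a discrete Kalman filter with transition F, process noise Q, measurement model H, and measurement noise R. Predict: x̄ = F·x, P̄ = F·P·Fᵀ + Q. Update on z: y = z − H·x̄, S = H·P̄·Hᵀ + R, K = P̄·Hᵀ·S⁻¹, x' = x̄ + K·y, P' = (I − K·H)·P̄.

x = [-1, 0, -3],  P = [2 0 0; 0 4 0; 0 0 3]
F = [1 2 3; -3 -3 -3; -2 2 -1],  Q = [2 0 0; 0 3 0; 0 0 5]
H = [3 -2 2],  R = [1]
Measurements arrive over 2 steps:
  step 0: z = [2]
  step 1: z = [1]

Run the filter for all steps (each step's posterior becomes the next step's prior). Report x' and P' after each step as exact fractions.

step 0: x' = [-719/272, 619/272, 5897/816], P' = [2861/544 -993/544 -5241/544; -993/544 6021/544 7453/544; -5241/544 7453/544 45983/1632]
step 1: x' = [116781/49678, 1866933/1217111, -1810290/1217111], P' = [134807/24839 612237/99356 -187521/99356; 612237/99356 27693669/2434222 2481123/1217111; -187521/99356 2481123/1217111 11896597/2434222]

step 0: x̄ = F·x = [-10, 12, 5]
step 0: P̄ = F·P·Fᵀ + Q = [47 -57 3; -57 84 -3; 3 -3 32]
step 0: y = z − H·x̄ = [46]
step 0: S = H·P̄·Hᵀ + R = [1632]
step 0: K = P̄·Hᵀ·S⁻¹ = [87/544; -115/544; 79/1632]
step 0: x' = x̄ + K·y = [-719/272, 619/272, 5897/816]
step 0: P' = (I − K·H)·P̄ = [2861/544 -993/544 -5241/544; -993/544 6021/544 7453/544; -5241/544 7453/544 45983/1632]
step 1: x̄ = F·x = [401/17, -5597/272, 2131/816]
step 1: P̄ = F·P·Fᵀ + Q = [6875/17 -6957/17 1277/17; -6957/17 241461/544 -42505/544; 1277/17 -42505/544 32231/1632]
step 1: y = z − H·x̄ = [-23693/204]
step 1: S = H·P̄·Hᵀ + R = [1217111/102]
step 1: K = P̄·Hᵀ·S⁻¹ = [4542/24839; -926853/4868444; 171817/4868444]
step 1: x' = x̄ + K·y = [116781/49678, 1866933/1217111, -1810290/1217111]
step 1: P' = (I − K·H)·P̄ = [134807/24839 612237/99356 -187521/99356; 612237/99356 27693669/2434222 2481123/1217111; -187521/99356 2481123/1217111 11896597/2434222]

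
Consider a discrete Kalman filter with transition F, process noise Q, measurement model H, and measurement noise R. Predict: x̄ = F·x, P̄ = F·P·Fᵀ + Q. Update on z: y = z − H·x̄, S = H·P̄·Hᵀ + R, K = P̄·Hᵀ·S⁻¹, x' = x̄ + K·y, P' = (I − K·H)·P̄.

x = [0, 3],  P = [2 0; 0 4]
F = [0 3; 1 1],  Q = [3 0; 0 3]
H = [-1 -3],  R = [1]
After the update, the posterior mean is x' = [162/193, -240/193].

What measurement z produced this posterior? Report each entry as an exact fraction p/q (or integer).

x̄ = F·x = [9, 3]
P̄ = F·P·Fᵀ + Q = [39 12; 12 9]
S = H·P̄·Hᵀ + R = [193]
K = P̄·Hᵀ·S⁻¹ = [-75/193; -39/193]
x' − x̄ = [-1575/193, -819/193] = K·y
y = (KᵀK)⁻¹·Kᵀ·(x' − x̄) = [21]
z = y + H·x̄ = [21] + [-18] = [3]

z = [3]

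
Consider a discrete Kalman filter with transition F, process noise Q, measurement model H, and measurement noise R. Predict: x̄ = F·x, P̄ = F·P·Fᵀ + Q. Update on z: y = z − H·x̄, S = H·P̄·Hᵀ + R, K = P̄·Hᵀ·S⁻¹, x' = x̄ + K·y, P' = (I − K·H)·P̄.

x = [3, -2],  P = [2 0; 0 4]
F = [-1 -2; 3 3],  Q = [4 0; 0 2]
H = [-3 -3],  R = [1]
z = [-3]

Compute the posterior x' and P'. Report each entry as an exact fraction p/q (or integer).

x' = [379/163, -213/163]
P' = [3010/163 -3018/163; -3018/163 3044/163]

x̄ = F·x = [1, 3]
P̄ = F·P·Fᵀ + Q = [22 -30; -30 56]
y = z − H·x̄ = [9]
S = H·P̄·Hᵀ + R = [163]
K = P̄·Hᵀ·S⁻¹ = [24/163; -78/163]
x' = x̄ + K·y = [379/163, -213/163]
P' = (I − K·H)·P̄ = [3010/163 -3018/163; -3018/163 3044/163]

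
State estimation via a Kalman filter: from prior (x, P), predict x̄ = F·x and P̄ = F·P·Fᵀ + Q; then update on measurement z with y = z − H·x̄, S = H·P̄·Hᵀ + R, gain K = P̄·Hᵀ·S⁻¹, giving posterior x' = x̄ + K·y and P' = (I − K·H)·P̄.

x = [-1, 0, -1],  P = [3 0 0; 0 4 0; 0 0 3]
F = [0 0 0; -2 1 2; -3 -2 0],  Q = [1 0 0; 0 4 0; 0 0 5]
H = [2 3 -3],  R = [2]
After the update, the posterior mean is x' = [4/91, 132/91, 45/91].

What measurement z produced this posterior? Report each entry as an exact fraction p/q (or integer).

z = [3]

x̄ = F·x = [0, 0, 3]
P̄ = F·P·Fᵀ + Q = [1 0 0; 0 32 10; 0 10 48]
S = H·P̄·Hᵀ + R = [546]
K = P̄·Hᵀ·S⁻¹ = [1/273; 11/91; -19/91]
x' − x̄ = [4/91, 132/91, -228/91] = K·y
y = (KᵀK)⁻¹·Kᵀ·(x' − x̄) = [12]
z = y + H·x̄ = [12] + [-9] = [3]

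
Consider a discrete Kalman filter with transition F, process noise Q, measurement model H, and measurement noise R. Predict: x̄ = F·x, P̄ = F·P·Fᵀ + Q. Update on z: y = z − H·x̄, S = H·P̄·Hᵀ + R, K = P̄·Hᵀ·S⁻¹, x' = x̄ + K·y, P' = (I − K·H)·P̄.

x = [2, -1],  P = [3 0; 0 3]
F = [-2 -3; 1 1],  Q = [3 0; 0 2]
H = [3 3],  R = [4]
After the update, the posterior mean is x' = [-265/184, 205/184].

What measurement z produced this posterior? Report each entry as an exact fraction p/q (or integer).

z = [-1]

x̄ = F·x = [-1, 1]
P̄ = F·P·Fᵀ + Q = [42 -15; -15 8]
S = H·P̄·Hᵀ + R = [184]
K = P̄·Hᵀ·S⁻¹ = [81/184; -21/184]
x' − x̄ = [-81/184, 21/184] = K·y
y = (KᵀK)⁻¹·Kᵀ·(x' − x̄) = [-1]
z = y + H·x̄ = [-1] + [0] = [-1]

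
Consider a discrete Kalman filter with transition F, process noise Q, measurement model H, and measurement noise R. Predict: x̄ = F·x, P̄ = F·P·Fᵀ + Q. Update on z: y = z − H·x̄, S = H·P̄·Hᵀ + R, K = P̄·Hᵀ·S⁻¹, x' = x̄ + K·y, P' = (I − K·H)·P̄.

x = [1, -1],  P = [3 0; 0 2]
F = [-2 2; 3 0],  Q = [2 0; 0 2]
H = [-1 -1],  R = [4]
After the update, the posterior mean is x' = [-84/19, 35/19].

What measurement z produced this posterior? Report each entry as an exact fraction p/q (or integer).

z = [3]

x̄ = F·x = [-4, 3]
P̄ = F·P·Fᵀ + Q = [22 -18; -18 29]
S = H·P̄·Hᵀ + R = [19]
K = P̄·Hᵀ·S⁻¹ = [-4/19; -11/19]
x' − x̄ = [-8/19, -22/19] = K·y
y = (KᵀK)⁻¹·Kᵀ·(x' − x̄) = [2]
z = y + H·x̄ = [2] + [1] = [3]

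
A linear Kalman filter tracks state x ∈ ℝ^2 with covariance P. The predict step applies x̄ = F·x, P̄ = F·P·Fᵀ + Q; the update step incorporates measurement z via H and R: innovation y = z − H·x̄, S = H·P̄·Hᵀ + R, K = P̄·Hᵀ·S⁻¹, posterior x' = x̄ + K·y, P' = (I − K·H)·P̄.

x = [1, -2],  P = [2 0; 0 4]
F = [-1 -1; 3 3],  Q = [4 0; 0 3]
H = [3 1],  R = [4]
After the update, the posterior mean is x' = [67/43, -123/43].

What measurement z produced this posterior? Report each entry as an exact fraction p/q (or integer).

z = [2]

x̄ = F·x = [1, -3]
P̄ = F·P·Fᵀ + Q = [10 -18; -18 57]
S = H·P̄·Hᵀ + R = [43]
K = P̄·Hᵀ·S⁻¹ = [12/43; 3/43]
x' − x̄ = [24/43, 6/43] = K·y
y = (KᵀK)⁻¹·Kᵀ·(x' − x̄) = [2]
z = y + H·x̄ = [2] + [0] = [2]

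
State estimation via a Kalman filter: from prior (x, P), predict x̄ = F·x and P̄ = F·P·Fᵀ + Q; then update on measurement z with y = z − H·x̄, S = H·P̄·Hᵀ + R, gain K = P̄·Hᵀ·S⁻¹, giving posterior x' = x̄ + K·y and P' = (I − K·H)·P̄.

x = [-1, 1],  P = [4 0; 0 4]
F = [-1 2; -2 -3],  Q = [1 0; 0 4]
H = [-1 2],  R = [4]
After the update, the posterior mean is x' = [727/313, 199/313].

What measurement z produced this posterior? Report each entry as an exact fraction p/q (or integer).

z = [-1]

x̄ = F·x = [3, -1]
P̄ = F·P·Fᵀ + Q = [21 -16; -16 56]
S = H·P̄·Hᵀ + R = [313]
K = P̄·Hᵀ·S⁻¹ = [-53/313; 128/313]
x' − x̄ = [-212/313, 512/313] = K·y
y = (KᵀK)⁻¹·Kᵀ·(x' − x̄) = [4]
z = y + H·x̄ = [4] + [-5] = [-1]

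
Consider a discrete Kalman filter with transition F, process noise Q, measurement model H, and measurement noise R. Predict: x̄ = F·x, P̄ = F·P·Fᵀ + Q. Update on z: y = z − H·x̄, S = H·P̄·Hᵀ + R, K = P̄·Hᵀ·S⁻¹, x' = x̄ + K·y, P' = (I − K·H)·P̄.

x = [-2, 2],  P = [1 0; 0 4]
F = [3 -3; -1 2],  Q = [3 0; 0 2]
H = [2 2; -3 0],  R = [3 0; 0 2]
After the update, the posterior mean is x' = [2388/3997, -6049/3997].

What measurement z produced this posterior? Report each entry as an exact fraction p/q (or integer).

x̄ = F·x = [-12, 6]
P̄ = F·P·Fᵀ + Q = [48 -27; -27 19]
S = H·P̄·Hᵀ + R = [55 -126; -126 434]
K = P̄·Hᵀ·S⁻¹ = [6/571 -1314/3997; 233/571 2439/7994]
x' − x̄ = [50352/3997, -30031/3997] = K·y
y = (KᵀK)⁻¹·Kᵀ·(x' − x̄) = [10, -38]
z = y + H·x̄ = [10, -38] + [-12, 36] = [-2, -2]

z = [-2, -2]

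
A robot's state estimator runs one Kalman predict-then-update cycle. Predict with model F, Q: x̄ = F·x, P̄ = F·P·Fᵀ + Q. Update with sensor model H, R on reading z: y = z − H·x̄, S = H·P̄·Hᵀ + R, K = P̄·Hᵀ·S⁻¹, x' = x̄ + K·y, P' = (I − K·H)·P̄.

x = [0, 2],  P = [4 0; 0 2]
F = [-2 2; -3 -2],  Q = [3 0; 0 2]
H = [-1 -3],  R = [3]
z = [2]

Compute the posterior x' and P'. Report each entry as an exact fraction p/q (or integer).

x' = [29/6, -103/45]
P' = [199/12 -97/18; -97/18 281/135]

x̄ = F·x = [4, -4]
P̄ = F·P·Fᵀ + Q = [27 16; 16 46]
y = z − H·x̄ = [-6]
S = H·P̄·Hᵀ + R = [540]
K = P̄·Hᵀ·S⁻¹ = [-5/36; -77/270]
x' = x̄ + K·y = [29/6, -103/45]
P' = (I − K·H)·P̄ = [199/12 -97/18; -97/18 281/135]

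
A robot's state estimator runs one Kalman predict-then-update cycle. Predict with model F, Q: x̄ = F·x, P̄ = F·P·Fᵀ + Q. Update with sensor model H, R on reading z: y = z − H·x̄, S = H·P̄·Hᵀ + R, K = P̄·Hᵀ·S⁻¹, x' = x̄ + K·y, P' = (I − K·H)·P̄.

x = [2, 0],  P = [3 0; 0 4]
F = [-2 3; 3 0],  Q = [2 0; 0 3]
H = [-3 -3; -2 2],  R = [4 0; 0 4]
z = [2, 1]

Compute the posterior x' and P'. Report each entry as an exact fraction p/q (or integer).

x' = [-823/1350, -19/1800]
P' = [242/675 -31/225; -31/225 107/300]

x̄ = F·x = [-4, 6]
P̄ = F·P·Fᵀ + Q = [50 -18; -18 30]
y = z − H·x̄ = [8, -19]
S = H·P̄·Hᵀ + R = [400 120; 120 468]
K = P̄·Hᵀ·S⁻¹ = [-149/900 -67/270; -197/1200 89/360]
x' = x̄ + K·y = [-823/1350, -19/1800]
P' = (I − K·H)·P̄ = [242/675 -31/225; -31/225 107/300]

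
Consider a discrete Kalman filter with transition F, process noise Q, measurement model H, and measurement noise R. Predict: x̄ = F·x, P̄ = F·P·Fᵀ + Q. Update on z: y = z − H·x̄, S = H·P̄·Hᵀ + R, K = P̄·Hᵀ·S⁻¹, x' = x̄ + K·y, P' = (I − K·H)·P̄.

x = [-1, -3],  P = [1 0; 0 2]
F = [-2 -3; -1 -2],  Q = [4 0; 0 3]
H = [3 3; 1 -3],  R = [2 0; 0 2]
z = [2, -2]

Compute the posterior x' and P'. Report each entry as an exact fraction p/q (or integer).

x' = [369/4499, 2929/4499]
P' = [1070/4499 -334/4499; -334/4499 592/4499]

x̄ = F·x = [11, 7]
P̄ = F·P·Fᵀ + Q = [26 14; 14 12]
y = z − H·x̄ = [-52, 8]
S = H·P̄·Hᵀ + R = [596 -114; -114 52]
K = P̄·Hᵀ·S⁻¹ = [1104/4499 1036/4499; 387/4499 -1055/4499]
x' = x̄ + K·y = [369/4499, 2929/4499]
P' = (I − K·H)·P̄ = [1070/4499 -334/4499; -334/4499 592/4499]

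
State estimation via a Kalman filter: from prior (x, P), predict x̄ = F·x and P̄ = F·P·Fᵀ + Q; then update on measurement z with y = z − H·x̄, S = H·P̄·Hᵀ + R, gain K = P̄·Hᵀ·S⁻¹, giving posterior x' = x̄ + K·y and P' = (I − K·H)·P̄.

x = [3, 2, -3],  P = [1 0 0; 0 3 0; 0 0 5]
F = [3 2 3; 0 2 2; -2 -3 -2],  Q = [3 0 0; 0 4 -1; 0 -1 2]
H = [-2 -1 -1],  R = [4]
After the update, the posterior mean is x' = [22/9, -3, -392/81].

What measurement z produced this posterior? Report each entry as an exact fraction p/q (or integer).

x̄ = F·x = [4, -2, -6]
P̄ = F·P·Fᵀ + Q = [69 42 -54; 42 36 -39; -54 -39 53]
S = H·P̄·Hᵀ + R = [243]
K = P̄·Hᵀ·S⁻¹ = [-14/27; -1/3; 94/243]
x' − x̄ = [-14/9, -1, 94/81] = K·y
y = (KᵀK)⁻¹·Kᵀ·(x' − x̄) = [3]
z = y + H·x̄ = [3] + [0] = [3]

z = [3]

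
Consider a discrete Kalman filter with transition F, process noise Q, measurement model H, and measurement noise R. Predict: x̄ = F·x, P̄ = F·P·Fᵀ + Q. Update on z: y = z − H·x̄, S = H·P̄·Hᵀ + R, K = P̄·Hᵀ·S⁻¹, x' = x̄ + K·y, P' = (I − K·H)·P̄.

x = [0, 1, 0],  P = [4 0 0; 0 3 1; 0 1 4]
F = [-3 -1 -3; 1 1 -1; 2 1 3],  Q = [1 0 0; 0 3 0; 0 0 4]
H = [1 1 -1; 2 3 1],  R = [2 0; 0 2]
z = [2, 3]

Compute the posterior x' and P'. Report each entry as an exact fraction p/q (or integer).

x̄ = F·x = [-1, 1, 1]
P̄ = F·P·Fᵀ + Q = [82 -5 -69; -5 12 1; -69 1 65]
y = z − H·x̄ = [3, 1]
S = H·P̄·Hᵀ + R = [287 177; 177 173]
K = P̄·Hᵀ·S⁻¹ = [5549/9161 -1441/9161; -3741/18322 6687/18322; -10619/18322 3451/18322]
x' = x̄ + K·y = [6045/9161, 6893/9161, -5042/9161]
P' = (I − K·H)·P̄ = [56328/9161 -40192/9161 5038/9161; -40192/9161 61761/18322 -11141/18322; 5038/9161 -11141/18322 20173/18322]

x' = [6045/9161, 6893/9161, -5042/9161]
P' = [56328/9161 -40192/9161 5038/9161; -40192/9161 61761/18322 -11141/18322; 5038/9161 -11141/18322 20173/18322]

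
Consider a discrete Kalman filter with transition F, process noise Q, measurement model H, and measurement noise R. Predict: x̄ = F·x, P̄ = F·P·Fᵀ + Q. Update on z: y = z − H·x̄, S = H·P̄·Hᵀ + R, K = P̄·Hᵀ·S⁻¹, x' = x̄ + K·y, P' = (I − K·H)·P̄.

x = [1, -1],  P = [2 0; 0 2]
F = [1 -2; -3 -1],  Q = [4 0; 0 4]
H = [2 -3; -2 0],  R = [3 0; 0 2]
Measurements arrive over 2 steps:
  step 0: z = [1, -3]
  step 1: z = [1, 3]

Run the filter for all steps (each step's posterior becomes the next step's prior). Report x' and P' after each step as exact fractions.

step 0: x̄ = F·x = [3, -2]
step 0: P̄ = F·P·Fᵀ + Q = [14 -2; -2 24]
step 0: y = z − H·x̄ = [-11, 3]
step 0: S = H·P̄·Hᵀ + R = [299 -68; -68 58]
step 0: K = P̄·Hᵀ·S⁻¹ = [34/6359 -3030/6359; -2068/6359 -1986/6359]
step 0: x' = x̄ + K·y = [9613/6359, 4072/6359]
step 0: P' = (I − K·H)·P̄ = [3030/6359 1986/6359; 1986/6359 3392/6359]
step 1: x̄ = F·x = [1469/6359, -32911/6359]
step 1: P̄ = F·P·Fᵀ + Q = [34090/6359 7624/6359; 7624/6359 68014/6359]
step 1: y = z − H·x̄ = [-95312/6359, 22015/6359]
step 1: S = H·P̄·Hᵀ + R = [676075/6359 -90616/6359; -90616/6359 149078/6359]
step 1: K = P̄·Hᵀ·S⁻¹ = [45308/7279183 -3301554/7279183; -2321650/7279183 -2155728/7279183]
step 1: x' = x̄ + K·y = [-10427581/7279183, -10338487/7279183]
step 1: P' = (I − K·H)·P̄ = [3301554/7279183 2155728/7279183; 2155728/7279183 3758802/7279183]

step 0: x' = [9613/6359, 4072/6359], P' = [3030/6359 1986/6359; 1986/6359 3392/6359]
step 1: x' = [-10427581/7279183, -10338487/7279183], P' = [3301554/7279183 2155728/7279183; 2155728/7279183 3758802/7279183]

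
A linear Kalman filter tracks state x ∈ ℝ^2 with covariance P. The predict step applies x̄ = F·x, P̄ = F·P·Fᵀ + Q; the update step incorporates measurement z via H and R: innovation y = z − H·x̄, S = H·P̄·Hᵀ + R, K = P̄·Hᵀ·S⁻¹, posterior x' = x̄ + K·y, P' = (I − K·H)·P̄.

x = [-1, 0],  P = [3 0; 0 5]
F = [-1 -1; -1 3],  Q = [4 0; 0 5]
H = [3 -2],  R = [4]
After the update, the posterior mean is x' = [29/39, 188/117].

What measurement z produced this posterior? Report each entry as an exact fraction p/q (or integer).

x̄ = F·x = [1, 1]
P̄ = F·P·Fᵀ + Q = [12 -12; -12 53]
S = H·P̄·Hᵀ + R = [468]
K = P̄·Hᵀ·S⁻¹ = [5/39; -71/234]
x' − x̄ = [-10/39, 71/117] = K·y
y = (KᵀK)⁻¹·Kᵀ·(x' − x̄) = [-2]
z = y + H·x̄ = [-2] + [1] = [-1]

z = [-1]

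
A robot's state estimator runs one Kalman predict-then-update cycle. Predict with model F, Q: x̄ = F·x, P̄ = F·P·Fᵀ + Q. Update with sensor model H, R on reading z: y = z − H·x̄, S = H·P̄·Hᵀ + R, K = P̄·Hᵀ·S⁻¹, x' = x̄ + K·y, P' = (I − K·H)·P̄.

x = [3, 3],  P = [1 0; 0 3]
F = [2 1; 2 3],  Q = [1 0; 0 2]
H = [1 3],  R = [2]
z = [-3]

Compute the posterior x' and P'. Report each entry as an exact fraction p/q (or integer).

x̄ = F·x = [9, 15]
P̄ = F·P·Fᵀ + Q = [8 13; 13 33]
y = z − H·x̄ = [-57]
S = H·P̄·Hᵀ + R = [385]
K = P̄·Hᵀ·S⁻¹ = [47/385; 16/55]
x' = x̄ + K·y = [786/385, -87/55]
P' = (I − K·H)·P̄ = [871/385 -37/55; -37/55 23/55]

x' = [786/385, -87/55]
P' = [871/385 -37/55; -37/55 23/55]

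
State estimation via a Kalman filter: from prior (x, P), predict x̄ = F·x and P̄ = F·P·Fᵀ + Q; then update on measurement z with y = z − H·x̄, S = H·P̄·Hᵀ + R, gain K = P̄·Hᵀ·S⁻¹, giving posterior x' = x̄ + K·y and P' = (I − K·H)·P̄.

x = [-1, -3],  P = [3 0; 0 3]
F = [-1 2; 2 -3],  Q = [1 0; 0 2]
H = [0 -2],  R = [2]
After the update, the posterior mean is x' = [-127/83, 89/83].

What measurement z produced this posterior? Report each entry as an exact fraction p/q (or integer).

z = [-2]

x̄ = F·x = [-5, 7]
P̄ = F·P·Fᵀ + Q = [16 -24; -24 41]
S = H·P̄·Hᵀ + R = [166]
K = P̄·Hᵀ·S⁻¹ = [24/83; -41/83]
x' − x̄ = [288/83, -492/83] = K·y
y = (KᵀK)⁻¹·Kᵀ·(x' − x̄) = [12]
z = y + H·x̄ = [12] + [-14] = [-2]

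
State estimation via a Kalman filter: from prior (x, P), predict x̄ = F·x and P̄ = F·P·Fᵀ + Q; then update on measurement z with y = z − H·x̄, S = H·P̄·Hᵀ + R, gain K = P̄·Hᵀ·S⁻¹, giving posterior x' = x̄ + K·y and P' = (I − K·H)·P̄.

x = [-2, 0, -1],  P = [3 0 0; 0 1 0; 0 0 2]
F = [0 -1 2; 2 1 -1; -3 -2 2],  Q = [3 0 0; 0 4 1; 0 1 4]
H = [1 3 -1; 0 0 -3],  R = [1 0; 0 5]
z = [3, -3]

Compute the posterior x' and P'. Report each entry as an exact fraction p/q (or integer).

x' = [-984/829, 5409/3316, 2821/3316]
P' = [61765/7461 -6496/2487 760/2487; -6496/2487 3269/3316 225/3316; 760/2487 225/3316 1745/3316]

x̄ = F·x = [-2, -3, 4]
P̄ = F·P·Fᵀ + Q = [12 -5 10; -5 19 -23; 10 -23 43]
y = z − H·x̄ = [18, 9]
S = H·P̄·Hᵀ + R = [315 306; 306 392]
K = P̄·Hᵀ·S⁻¹ = [1021/7461 -152/829; 1381/4974 -135/3316; -85/4974 -1047/3316]
x' = x̄ + K·y = [-984/829, 5409/3316, 2821/3316]
P' = (I − K·H)·P̄ = [61765/7461 -6496/2487 760/2487; -6496/2487 3269/3316 225/3316; 760/2487 225/3316 1745/3316]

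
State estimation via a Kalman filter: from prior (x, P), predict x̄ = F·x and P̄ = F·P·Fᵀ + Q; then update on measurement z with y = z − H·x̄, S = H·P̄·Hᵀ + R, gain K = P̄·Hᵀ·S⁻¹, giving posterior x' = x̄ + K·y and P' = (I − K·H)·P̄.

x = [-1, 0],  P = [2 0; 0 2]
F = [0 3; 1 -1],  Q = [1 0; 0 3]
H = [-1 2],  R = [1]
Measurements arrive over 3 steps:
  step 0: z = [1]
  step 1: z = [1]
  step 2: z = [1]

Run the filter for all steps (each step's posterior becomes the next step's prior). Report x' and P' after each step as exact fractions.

step 0: x̄ = F·x = [0, -1]
step 0: P̄ = F·P·Fᵀ + Q = [19 -6; -6 7]
step 0: y = z − H·x̄ = [3]
step 0: S = H·P̄·Hᵀ + R = [72]
step 0: K = P̄·Hᵀ·S⁻¹ = [-31/72; 5/18]
step 0: x' = x̄ + K·y = [-31/24, -1/6]
step 0: P' = (I − K·H)·P̄ = [407/72 47/18; 47/18 13/9]
step 1: x̄ = F·x = [-1/2, -9/8]
step 1: P̄ = F·P·Fᵀ + Q = [14 7/2; 7/2 39/8]
step 1: y = z − H·x̄ = [11/4]
step 1: S = H·P̄·Hᵀ + R = [41/2]
step 1: K = P̄·Hᵀ·S⁻¹ = [-14/41; 25/82]
step 1: x' = x̄ + K·y = [-59/41, -47/164]
step 1: P' = (I − K·H)·P̄ = [476/41 231/41; 231/41 487/164]
step 2: x̄ = F·x = [-141/164, -189/164]
step 2: P̄ = F·P·Fᵀ + Q = [4547/164 1311/164; 1311/164 1035/164]
step 2: y = z − H·x̄ = [401/164]
step 2: S = H·P̄·Hᵀ + R = [3607/164]
step 2: K = P̄·Hᵀ·S⁻¹ = [-1925/3607; 759/3607]
step 2: x' = x̄ + K·y = [-7808/3607, -2301/3607]
step 2: P' = (I − K·H)·P̄ = [77411/3607 37743/3607; 37743/3607 19251/3607]

step 0: x' = [-31/24, -1/6], P' = [407/72 47/18; 47/18 13/9]
step 1: x' = [-59/41, -47/164], P' = [476/41 231/41; 231/41 487/164]
step 2: x' = [-7808/3607, -2301/3607], P' = [77411/3607 37743/3607; 37743/3607 19251/3607]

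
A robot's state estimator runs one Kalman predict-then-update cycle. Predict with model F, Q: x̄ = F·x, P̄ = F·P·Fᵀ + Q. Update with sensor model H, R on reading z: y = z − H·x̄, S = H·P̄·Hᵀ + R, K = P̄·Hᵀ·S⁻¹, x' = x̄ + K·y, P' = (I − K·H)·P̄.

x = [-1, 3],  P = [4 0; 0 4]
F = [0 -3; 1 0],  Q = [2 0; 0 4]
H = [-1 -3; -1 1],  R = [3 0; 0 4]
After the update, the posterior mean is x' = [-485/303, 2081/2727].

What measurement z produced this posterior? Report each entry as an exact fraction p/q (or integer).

x̄ = F·x = [-9, -1]
P̄ = F·P·Fᵀ + Q = [38 0; 0 8]
S = H·P̄·Hᵀ + R = [113 14; 14 50]
K = P̄·Hᵀ·S⁻¹ = [-76/303 -209/303; -656/2727 620/2727]
x' − x̄ = [2242/303, 4808/2727] = K·y
y = (KᵀK)⁻¹·Kᵀ·(x' − x̄) = [-13, -6]
z = y + H·x̄ = [-13, -6] + [12, 8] = [-1, 2]

z = [-1, 2]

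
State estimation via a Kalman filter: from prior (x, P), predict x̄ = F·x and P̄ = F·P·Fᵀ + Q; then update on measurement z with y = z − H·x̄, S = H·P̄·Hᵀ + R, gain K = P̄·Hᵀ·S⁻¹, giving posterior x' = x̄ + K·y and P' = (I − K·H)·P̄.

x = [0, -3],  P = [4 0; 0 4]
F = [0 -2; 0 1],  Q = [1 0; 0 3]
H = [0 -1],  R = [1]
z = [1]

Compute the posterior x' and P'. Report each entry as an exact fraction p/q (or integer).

x̄ = F·x = [6, -3]
P̄ = F·P·Fᵀ + Q = [17 -8; -8 7]
y = z − H·x̄ = [-2]
S = H·P̄·Hᵀ + R = [8]
K = P̄·Hᵀ·S⁻¹ = [1; -7/8]
x' = x̄ + K·y = [4, -5/4]
P' = (I − K·H)·P̄ = [9 -1; -1 7/8]

x' = [4, -5/4]
P' = [9 -1; -1 7/8]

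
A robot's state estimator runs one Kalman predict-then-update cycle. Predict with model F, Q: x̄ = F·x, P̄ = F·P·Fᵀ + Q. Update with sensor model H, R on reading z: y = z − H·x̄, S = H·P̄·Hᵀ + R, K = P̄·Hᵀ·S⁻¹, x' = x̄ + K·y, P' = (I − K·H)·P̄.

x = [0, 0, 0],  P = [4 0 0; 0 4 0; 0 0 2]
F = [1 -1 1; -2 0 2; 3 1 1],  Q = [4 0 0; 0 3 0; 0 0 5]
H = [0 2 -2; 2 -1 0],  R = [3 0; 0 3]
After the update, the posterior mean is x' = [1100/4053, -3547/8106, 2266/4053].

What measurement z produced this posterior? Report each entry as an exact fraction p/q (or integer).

x̄ = F·x = [0, 0, 0]
P̄ = F·P·Fᵀ + Q = [14 -4 10; -4 27 -20; 10 -20 47]
S = H·P̄·Hᵀ + R = [459 -150; -150 102]
K = P̄·Hᵀ·S⁻¹ = [108/1351 1748/4053; 241/1351 -655/8106; -426/1351 -290/4053]
x' − x̄ = [1100/4053, -3547/8106, 2266/4053] = K·y
y = (KᵀK)⁻¹·Kᵀ·(x' − x̄) = [-2, 1]
z = y + H·x̄ = [-2, 1] + [0, 0] = [-2, 1]

z = [-2, 1]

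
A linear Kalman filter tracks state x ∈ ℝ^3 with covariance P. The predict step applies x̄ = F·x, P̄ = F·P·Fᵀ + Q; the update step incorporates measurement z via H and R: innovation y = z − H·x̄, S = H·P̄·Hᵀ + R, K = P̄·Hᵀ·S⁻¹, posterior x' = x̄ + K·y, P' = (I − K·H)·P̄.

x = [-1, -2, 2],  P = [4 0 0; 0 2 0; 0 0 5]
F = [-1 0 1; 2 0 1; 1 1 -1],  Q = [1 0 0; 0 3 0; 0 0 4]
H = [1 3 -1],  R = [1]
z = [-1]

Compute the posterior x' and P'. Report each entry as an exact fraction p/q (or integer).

x̄ = F·x = [3, 0, -5]
P̄ = F·P·Fᵀ + Q = [10 -3 -9; -3 24 3; -9 3 15]
y = z − H·x̄ = [-9]
S = H·P̄·Hᵀ + R = [224]
K = P̄·Hᵀ·S⁻¹ = [5/112; 33/112; -15/224]
x' = x̄ + K·y = [291/112, -297/112, -985/224]
P' = (I − K·H)·P̄ = [535/56 -333/56 -933/112; -333/56 255/56 831/112; -933/112 831/112 3135/224]

x' = [291/112, -297/112, -985/224]
P' = [535/56 -333/56 -933/112; -333/56 255/56 831/112; -933/112 831/112 3135/224]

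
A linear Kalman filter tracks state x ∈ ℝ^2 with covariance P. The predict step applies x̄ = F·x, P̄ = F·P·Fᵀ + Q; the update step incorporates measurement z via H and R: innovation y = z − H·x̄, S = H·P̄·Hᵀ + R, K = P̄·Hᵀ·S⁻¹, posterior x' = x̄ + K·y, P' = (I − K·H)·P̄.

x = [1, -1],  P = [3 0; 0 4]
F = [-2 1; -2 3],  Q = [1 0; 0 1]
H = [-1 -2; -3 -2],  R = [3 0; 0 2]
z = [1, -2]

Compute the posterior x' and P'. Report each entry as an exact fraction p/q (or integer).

x' = [6360/6647, -4177/6647]
P' = [5242/6647 -5510/6647; -5510/6647 7747/6647]

x̄ = F·x = [-3, -5]
P̄ = F·P·Fᵀ + Q = [17 24; 24 49]
y = z − H·x̄ = [-12, -21]
S = H·P̄·Hᵀ + R = [312 439; 439 639]
K = P̄·Hᵀ·S⁻¹ = [1926/6647 -2353/6647; -3328/6647 518/6647]
x' = x̄ + K·y = [6360/6647, -4177/6647]
P' = (I − K·H)·P̄ = [5242/6647 -5510/6647; -5510/6647 7747/6647]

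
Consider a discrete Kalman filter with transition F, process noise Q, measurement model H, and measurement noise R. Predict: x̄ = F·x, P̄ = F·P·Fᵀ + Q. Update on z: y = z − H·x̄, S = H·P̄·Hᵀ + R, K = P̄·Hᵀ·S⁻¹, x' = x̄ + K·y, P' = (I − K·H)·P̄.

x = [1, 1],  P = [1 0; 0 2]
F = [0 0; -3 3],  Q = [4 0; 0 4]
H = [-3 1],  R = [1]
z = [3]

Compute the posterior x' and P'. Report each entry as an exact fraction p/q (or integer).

x' = [-9/17, 93/68]
P' = [32/17 93/17; 93/17 1147/68]

x̄ = F·x = [0, 0]
P̄ = F·P·Fᵀ + Q = [4 0; 0 31]
y = z − H·x̄ = [3]
S = H·P̄·Hᵀ + R = [68]
K = P̄·Hᵀ·S⁻¹ = [-3/17; 31/68]
x' = x̄ + K·y = [-9/17, 93/68]
P' = (I − K·H)·P̄ = [32/17 93/17; 93/17 1147/68]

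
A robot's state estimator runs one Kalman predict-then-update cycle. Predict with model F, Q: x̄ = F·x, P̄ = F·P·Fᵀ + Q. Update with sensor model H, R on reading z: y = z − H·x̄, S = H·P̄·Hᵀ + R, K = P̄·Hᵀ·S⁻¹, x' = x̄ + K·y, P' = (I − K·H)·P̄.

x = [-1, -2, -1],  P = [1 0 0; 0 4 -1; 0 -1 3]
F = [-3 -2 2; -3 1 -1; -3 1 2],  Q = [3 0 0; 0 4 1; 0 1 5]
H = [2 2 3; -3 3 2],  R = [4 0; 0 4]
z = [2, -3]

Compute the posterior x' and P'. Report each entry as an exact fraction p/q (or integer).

x' = [40213/20378, 50651/20378, -23320/10189]
P' = [276915/285292 516567/285292 -115389/71323; 516567/285292 1404475/285292 -314161/71323; -115389/71323 -314161/71323 302640/71323]

x̄ = F·x = [5, 2, -1]
P̄ = F·P·Fᵀ + Q = [48 -9 15; -9 22 7; 15 7 26]
y = z − H·x̄ = [-9, 8]
S = H·P̄·Hᵀ + R = [710 16; 16 804]
K = P̄·Hᵀ·S⁻¹ = [25287/142646 -51039/285292; 9019/142646 37609/285292; 12205/71323 2241/71323]
x' = x̄ + K·y = [40213/20378, 50651/20378, -23320/10189]
P' = (I − K·H)·P̄ = [276915/285292 516567/285292 -115389/71323; 516567/285292 1404475/285292 -314161/71323; -115389/71323 -314161/71323 302640/71323]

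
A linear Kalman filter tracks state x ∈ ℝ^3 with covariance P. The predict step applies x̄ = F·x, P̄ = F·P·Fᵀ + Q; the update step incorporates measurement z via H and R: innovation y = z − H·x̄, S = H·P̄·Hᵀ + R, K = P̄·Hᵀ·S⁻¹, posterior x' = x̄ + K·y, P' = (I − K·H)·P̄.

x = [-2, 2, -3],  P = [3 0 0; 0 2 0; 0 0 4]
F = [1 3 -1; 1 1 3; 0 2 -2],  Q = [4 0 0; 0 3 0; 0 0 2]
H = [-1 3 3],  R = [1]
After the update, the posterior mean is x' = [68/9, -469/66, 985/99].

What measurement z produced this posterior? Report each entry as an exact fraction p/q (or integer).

z = [1]

x̄ = F·x = [7, -9, 10]
P̄ = F·P·Fᵀ + Q = [29 -3 20; -3 44 -20; 20 -20 26]
S = H·P̄·Hᵀ + R = [198]
K = P̄·Hᵀ·S⁻¹ = [1/9; 25/66; -1/99]
x' − x̄ = [5/9, 125/66, -5/99] = K·y
y = (KᵀK)⁻¹·Kᵀ·(x' − x̄) = [5]
z = y + H·x̄ = [5] + [-4] = [1]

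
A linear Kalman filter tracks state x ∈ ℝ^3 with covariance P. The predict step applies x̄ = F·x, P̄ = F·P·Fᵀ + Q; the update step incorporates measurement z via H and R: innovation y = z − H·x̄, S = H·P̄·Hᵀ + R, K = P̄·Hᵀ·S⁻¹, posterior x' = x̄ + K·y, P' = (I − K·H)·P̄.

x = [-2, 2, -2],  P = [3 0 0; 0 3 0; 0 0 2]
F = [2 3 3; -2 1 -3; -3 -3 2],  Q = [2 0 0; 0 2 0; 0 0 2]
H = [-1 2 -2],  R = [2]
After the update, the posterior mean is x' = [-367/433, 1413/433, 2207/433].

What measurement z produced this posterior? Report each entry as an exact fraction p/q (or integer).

x̄ = F·x = [-4, 12, -4]
P̄ = F·P·Fᵀ + Q = [59 -21 -33; -21 35 -3; -33 -3 64]
S = H·P̄·Hᵀ + R = [433]
K = P̄·Hᵀ·S⁻¹ = [-35/433; 97/433; -101/433]
x' − x̄ = [1365/433, -3783/433, 3939/433] = K·y
y = (KᵀK)⁻¹·Kᵀ·(x' − x̄) = [-39]
z = y + H·x̄ = [-39] + [36] = [-3]

z = [-3]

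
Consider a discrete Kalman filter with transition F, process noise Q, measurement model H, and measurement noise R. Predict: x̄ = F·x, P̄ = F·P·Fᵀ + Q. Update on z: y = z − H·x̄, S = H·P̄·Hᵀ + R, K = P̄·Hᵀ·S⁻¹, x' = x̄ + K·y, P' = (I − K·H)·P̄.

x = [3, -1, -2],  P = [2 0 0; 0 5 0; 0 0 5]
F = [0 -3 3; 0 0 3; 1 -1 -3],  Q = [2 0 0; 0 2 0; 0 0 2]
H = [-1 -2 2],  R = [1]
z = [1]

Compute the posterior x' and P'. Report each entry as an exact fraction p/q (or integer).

x̄ = F·x = [-3, -6, 10]
P̄ = F·P·Fᵀ + Q = [92 45 -30; 45 47 -45; -30 -45 54]
y = z − H·x̄ = [-34]
S = H·P̄·Hᵀ + R = [1157]
K = P̄·Hᵀ·S⁻¹ = [-242/1157; -229/1157; 228/1157]
x' = x̄ + K·y = [4757/1157, 844/1157, 3818/1157]
P' = (I − K·H)·P̄ = [47880/1157 -3353/1157 20466/1157; -3353/1157 1938/1157 147/1157; 20466/1157 147/1157 10494/1157]

x' = [4757/1157, 844/1157, 3818/1157]
P' = [47880/1157 -3353/1157 20466/1157; -3353/1157 1938/1157 147/1157; 20466/1157 147/1157 10494/1157]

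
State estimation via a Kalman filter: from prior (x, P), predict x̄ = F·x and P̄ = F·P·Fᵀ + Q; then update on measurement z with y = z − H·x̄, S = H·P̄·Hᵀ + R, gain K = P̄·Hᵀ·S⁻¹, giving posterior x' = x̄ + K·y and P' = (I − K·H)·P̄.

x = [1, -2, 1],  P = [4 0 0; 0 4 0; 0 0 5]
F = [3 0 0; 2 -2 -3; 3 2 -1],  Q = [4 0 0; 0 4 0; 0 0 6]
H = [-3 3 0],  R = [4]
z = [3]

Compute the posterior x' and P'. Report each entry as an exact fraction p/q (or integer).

x̄ = F·x = [3, 3, -2]
P̄ = F·P·Fᵀ + Q = [40 24 36; 24 81 23; 36 23 63]
y = z − H·x̄ = [3]
S = H·P̄·Hᵀ + R = [661]
K = P̄·Hᵀ·S⁻¹ = [-48/661; 171/661; -39/661]
x' = x̄ + K·y = [1839/661, 2496/661, -1439/661]
P' = (I − K·H)·P̄ = [24136/661 24072/661 21924/661; 24072/661 24300/661 21872/661; 21924/661 21872/661 40122/661]

x' = [1839/661, 2496/661, -1439/661]
P' = [24136/661 24072/661 21924/661; 24072/661 24300/661 21872/661; 21924/661 21872/661 40122/661]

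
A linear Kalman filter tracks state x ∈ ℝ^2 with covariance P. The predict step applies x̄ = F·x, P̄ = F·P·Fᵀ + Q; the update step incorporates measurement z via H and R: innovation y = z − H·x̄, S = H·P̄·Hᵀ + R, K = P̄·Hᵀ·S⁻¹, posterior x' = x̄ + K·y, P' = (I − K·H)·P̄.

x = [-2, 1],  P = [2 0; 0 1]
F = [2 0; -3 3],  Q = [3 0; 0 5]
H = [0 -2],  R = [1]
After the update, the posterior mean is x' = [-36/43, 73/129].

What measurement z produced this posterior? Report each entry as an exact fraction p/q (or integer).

z = [-1]

x̄ = F·x = [-4, 9]
P̄ = F·P·Fᵀ + Q = [11 -12; -12 32]
S = H·P̄·Hᵀ + R = [129]
K = P̄·Hᵀ·S⁻¹ = [8/43; -64/129]
x' − x̄ = [136/43, -1088/129] = K·y
y = (KᵀK)⁻¹·Kᵀ·(x' − x̄) = [17]
z = y + H·x̄ = [17] + [-18] = [-1]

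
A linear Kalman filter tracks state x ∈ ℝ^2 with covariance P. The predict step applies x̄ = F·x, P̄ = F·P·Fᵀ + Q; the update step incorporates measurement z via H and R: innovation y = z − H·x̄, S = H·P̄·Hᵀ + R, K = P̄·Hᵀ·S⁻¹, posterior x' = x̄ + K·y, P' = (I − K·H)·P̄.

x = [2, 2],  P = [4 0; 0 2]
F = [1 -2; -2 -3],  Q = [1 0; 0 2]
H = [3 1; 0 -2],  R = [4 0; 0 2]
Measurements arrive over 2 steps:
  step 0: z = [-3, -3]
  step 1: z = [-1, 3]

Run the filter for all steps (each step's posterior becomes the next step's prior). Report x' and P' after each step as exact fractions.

step 0: x' = [-2443/1721, 2290/1721], P' = [824/1721 -268/1721; -268/1721 4212/8605]
step 1: x' = [-1806443/4484419, -5281898/4484419], P' = [1910626/4484419 -527530/4484419; -527530/4484419 1992966/4484419]

step 0: x̄ = F·x = [-2, -10]
step 0: P̄ = F·P·Fᵀ + Q = [13 4; 4 36]
step 0: y = z − H·x̄ = [13, -23]
step 0: S = H·P̄·Hᵀ + R = [181 -96; -96 146]
step 0: K = P̄·Hᵀ·S⁻¹ = [551/1721 268/1721; 48/8605 -4212/8605]
step 0: x' = x̄ + K·y = [-2443/1721, 2290/1721]
step 0: P' = (I − K·H)·P̄ = [824/1721 -268/1721; -268/1721 4212/8605]
step 1: x̄ = F·x = [-7023/1721, -1984/1721]
step 1: P̄ = F·P·Fᵀ + Q = [34933/8605 15692/8605; 15692/8605 55518/8605]
step 1: y = z − H·x̄ = [21332/1721, 1195/1721]
step 1: S = H·P̄·Hᵀ + R = [498487/8605 -205188/8605; -205188/8605 239282/8605]
step 1: K = P̄·Hᵀ·S⁻¹ = [1301087/4484419 527530/4484419; 102594/4484419 -1992966/4484419]
step 1: x' = x̄ + K·y = [-1806443/4484419, -5281898/4484419]
step 1: P' = (I − K·H)·P̄ = [1910626/4484419 -527530/4484419; -527530/4484419 1992966/4484419]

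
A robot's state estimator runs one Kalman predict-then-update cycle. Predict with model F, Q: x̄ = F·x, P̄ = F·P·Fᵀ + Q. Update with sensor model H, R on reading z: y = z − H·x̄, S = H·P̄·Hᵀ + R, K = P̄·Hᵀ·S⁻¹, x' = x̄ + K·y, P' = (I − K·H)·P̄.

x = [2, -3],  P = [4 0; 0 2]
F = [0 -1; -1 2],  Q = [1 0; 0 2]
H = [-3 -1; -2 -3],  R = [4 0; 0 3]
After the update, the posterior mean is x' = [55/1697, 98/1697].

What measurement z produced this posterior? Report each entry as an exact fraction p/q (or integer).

z = [1, -1]

x̄ = F·x = [3, -8]
P̄ = F·P·Fᵀ + Q = [3 -4; -4 14]
S = H·P̄·Hᵀ + R = [21 16; 16 93]
K = P̄·Hᵀ·S⁻¹ = [-561/1697 206/1697; 358/1697 -682/1697]
x' − x̄ = [-5036/1697, 13674/1697] = K·y
y = (KᵀK)⁻¹·Kᵀ·(x' − x̄) = [2, -19]
z = y + H·x̄ = [2, -19] + [-1, 18] = [1, -1]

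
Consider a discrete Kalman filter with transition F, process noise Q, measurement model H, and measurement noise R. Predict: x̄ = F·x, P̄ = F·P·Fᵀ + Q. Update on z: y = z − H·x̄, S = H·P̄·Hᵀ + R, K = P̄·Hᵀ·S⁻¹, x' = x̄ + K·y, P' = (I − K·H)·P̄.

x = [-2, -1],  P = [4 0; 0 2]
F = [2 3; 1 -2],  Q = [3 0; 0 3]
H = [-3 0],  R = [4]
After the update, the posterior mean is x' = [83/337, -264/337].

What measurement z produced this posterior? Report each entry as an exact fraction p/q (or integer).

x̄ = F·x = [-7, 0]
P̄ = F·P·Fᵀ + Q = [37 -4; -4 15]
S = H·P̄·Hᵀ + R = [337]
K = P̄·Hᵀ·S⁻¹ = [-111/337; 12/337]
x' − x̄ = [2442/337, -264/337] = K·y
y = (KᵀK)⁻¹·Kᵀ·(x' − x̄) = [-22]
z = y + H·x̄ = [-22] + [21] = [-1]

z = [-1]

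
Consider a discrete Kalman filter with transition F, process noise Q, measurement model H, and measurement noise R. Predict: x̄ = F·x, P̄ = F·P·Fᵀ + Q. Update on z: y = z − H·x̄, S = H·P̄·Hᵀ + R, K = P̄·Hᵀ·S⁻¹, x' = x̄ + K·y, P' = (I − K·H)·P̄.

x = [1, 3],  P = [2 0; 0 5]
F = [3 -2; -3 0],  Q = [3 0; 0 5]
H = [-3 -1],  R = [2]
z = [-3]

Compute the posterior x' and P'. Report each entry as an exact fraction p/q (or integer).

x' = [717/286, -1323/286]
P' = [701/286 -1893/286; -1893/286 5617/286]

x̄ = F·x = [-3, -3]
P̄ = F·P·Fᵀ + Q = [41 -18; -18 23]
y = z − H·x̄ = [-15]
S = H·P̄·Hᵀ + R = [286]
K = P̄·Hᵀ·S⁻¹ = [-105/286; 31/286]
x' = x̄ + K·y = [717/286, -1323/286]
P' = (I − K·H)·P̄ = [701/286 -1893/286; -1893/286 5617/286]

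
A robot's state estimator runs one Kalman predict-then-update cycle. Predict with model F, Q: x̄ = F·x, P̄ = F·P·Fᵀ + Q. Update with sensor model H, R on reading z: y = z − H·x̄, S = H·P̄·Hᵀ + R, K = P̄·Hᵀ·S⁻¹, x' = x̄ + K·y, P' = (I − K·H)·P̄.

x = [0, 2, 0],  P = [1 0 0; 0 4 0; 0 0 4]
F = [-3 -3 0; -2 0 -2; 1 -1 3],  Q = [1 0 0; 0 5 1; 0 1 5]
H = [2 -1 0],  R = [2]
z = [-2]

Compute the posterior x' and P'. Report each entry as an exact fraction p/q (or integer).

x' = [-262/187, -130/187, 56/187]
P' = [1206/187 2240/187 -2015/187; 2240/187 4506/187 -4116/187; -2015/187 -4116/187 6753/187]

x̄ = F·x = [-6, 0, -2]
P̄ = F·P·Fᵀ + Q = [46 6 9; 6 25 -25; 9 -25 46]
y = z − H·x̄ = [10]
S = H·P̄·Hᵀ + R = [187]
K = P̄·Hᵀ·S⁻¹ = [86/187; -13/187; 43/187]
x' = x̄ + K·y = [-262/187, -130/187, 56/187]
P' = (I − K·H)·P̄ = [1206/187 2240/187 -2015/187; 2240/187 4506/187 -4116/187; -2015/187 -4116/187 6753/187]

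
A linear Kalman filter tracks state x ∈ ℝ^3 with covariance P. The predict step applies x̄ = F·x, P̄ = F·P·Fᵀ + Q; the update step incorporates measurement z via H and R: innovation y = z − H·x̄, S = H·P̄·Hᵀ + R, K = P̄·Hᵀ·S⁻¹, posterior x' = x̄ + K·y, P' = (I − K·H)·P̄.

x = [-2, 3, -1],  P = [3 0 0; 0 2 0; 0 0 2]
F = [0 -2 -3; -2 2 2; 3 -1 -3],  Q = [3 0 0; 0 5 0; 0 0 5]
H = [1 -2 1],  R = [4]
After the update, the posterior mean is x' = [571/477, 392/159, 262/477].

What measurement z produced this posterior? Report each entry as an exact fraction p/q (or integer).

z = [-3]

x̄ = F·x = [-3, 8, -6]
P̄ = F·P·Fᵀ + Q = [29 -20 22; -20 33 -34; 22 -34 52]
S = H·P̄·Hᵀ + R = [477]
K = P̄·Hᵀ·S⁻¹ = [91/477; -40/159; 142/477]
x' − x̄ = [2002/477, -880/159, 3124/477] = K·y
y = (KᵀK)⁻¹·Kᵀ·(x' − x̄) = [22]
z = y + H·x̄ = [22] + [-25] = [-3]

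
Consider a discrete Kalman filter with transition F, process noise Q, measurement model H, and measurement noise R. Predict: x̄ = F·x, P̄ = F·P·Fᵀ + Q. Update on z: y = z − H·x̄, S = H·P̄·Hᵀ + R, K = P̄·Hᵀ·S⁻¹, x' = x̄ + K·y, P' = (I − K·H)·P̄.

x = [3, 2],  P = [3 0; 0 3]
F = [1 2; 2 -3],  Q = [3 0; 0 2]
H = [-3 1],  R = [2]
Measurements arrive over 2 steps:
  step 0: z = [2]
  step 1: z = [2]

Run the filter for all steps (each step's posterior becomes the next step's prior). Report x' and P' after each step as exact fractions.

step 0: x̄ = F·x = [7, 0]
step 0: P̄ = F·P·Fᵀ + Q = [18 -12; -12 41]
step 0: y = z − H·x̄ = [23]
step 0: S = H·P̄·Hᵀ + R = [277]
step 0: K = P̄·Hᵀ·S⁻¹ = [-66/277; 77/277]
step 0: x' = x̄ + K·y = [421/277, 1771/277]
step 0: P' = (I − K·H)·P̄ = [630/277 1758/277; 1758/277 5428/277]
step 1: x̄ = F·x = [3963/277, -4471/277]
step 1: P̄ = F·P·Fᵀ + Q = [30205/277 -29550/277; -29550/277 30830/277]
step 1: y = z − H·x̄ = [16914/277]
step 1: S = H·P̄·Hᵀ + R = [480529/277]
step 1: K = P̄·Hᵀ·S⁻¹ = [-120165/480529; 119480/480529]
step 1: x' = x̄ + K·y = [-462579/480529, -460507/480529]
step 1: P' = (I − K·H)·P̄ = [269860/480529 569250/480529; 569250/480529 1946710/480529]

step 0: x' = [421/277, 1771/277], P' = [630/277 1758/277; 1758/277 5428/277]
step 1: x' = [-462579/480529, -460507/480529], P' = [269860/480529 569250/480529; 569250/480529 1946710/480529]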